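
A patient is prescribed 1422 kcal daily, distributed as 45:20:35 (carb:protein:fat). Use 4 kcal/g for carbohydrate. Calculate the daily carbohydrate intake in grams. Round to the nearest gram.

160 g/day

Carbohydrate energy = 45% × 1422 = 639.9 kcal.
At 4 kcal/g: 639.9 ÷ 4 = 159.975 g.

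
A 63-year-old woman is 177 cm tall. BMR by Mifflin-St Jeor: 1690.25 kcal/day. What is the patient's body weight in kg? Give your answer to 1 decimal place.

106.0 kg

1690.25 = 10·W + 6.25(177) − 5(63) − 161
10·W = 1690.25 − 630.25 = 1060, so W = 106 kg.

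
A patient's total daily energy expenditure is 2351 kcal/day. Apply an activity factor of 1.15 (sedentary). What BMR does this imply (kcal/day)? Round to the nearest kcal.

BMR = TEE ÷ activity factor = 2351 ÷ 1.15 = 2044.3478 kcal/day.

2044 kcal/day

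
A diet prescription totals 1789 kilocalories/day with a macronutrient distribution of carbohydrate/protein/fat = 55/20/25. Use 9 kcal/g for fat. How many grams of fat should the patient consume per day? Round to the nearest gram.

Fat energy = 25% × 1789 = 447.25 kcal.
At 9 kcal/g: 447.25 ÷ 9 = 49.6944 g.

50 g/day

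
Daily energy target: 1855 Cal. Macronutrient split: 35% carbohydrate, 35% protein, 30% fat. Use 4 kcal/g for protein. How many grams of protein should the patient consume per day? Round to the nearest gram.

162 g/day

Protein energy = 35% × 1855 = 649.25 kcal.
At 4 kcal/g: 649.25 ÷ 4 = 162.3125 g.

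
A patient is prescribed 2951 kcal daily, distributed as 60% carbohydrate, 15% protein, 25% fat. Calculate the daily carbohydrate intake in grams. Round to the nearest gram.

443 g/day

Carbohydrate energy = 60% × 2951 = 1770.6 kcal.
At 4 kcal/g: 1770.6 ÷ 4 = 442.65 g.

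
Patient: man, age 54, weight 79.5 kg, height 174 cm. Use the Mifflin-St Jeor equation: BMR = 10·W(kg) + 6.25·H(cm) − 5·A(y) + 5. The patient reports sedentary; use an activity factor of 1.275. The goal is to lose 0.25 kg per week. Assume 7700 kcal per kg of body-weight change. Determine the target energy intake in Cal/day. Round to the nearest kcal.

1787 Cal/day

Mifflin-St Jeor (male): BMR = 10(79.5) + 6.25(174) − 5(54) + 5 = 795 + 1087.5 − 270 + 5 = 1617.5 kcal/day.
TEE = 1617.5 × 1.275 = 2062.3125 kcal/day.
Required daily deficit = 0.25 × 7700 ÷ 7 = 275 kcal/day.
Target intake = 2062.3125 − 275 = 1787.3125 kcal/day.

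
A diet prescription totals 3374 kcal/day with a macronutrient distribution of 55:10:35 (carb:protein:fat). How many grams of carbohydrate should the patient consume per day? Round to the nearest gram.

464 g/day

Carbohydrate energy = 55% × 3374 = 1855.7 kcal.
At 4 kcal/g: 1855.7 ÷ 4 = 463.925 g.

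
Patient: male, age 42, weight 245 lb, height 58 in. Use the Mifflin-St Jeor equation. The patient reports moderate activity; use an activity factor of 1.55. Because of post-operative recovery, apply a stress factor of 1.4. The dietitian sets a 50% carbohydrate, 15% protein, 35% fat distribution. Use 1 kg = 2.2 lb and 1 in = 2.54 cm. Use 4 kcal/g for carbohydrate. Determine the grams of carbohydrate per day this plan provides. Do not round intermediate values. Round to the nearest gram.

Convert to metric: weight = 245 ÷ 2.2 = 111.3636 kg; height = 58 × 2.54 = 147.32 cm.
Mifflin-St Jeor (male): BMR = 10(111.3636) + 6.25(147.32) − 5(42) + 5 = 1113.6364 + 920.75 − 210 + 5 = 1829.3864 kcal/day.
TEE = 1829.3864 × 1.55 = 2835.5489 kcal/day.
With stress factor 1.4: 2835.5489 × 1.4 = 3969.7684 kcal/day.
Carbohydrate energy = 50% × 3969.7684 = 1984.8842 kcal.
Carbohydrate = 1984.8842 ÷ 4 kcal/g = 496.2211 g.

496 g/day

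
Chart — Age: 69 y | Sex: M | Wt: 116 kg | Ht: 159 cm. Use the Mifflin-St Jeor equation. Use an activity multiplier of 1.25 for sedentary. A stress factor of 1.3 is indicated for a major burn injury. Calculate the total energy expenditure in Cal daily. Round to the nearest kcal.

2947 Cal daily

Mifflin-St Jeor (male): BMR = 10(116) + 6.25(159) − 5(69) + 5 = 1160 + 993.75 − 345 + 5 = 1813.75 kcal/day.
TEE = BMR × activity factor = 1813.75 × 1.25 = 2267.1875 kcal/day.
Apply stress factor: 2267.1875 × 1.3 = 2947.3438 kcal/day.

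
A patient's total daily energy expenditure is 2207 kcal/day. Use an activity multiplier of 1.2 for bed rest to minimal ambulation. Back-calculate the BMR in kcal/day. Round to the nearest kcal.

1839 kcal/day

BMR = TEE ÷ activity factor = 2207 ÷ 1.2 = 1839.1667 kcal/day.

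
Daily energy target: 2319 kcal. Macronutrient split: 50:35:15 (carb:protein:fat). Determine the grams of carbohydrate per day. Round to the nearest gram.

Carbohydrate energy = 50% × 2319 = 1159.5 kcal.
At 4 kcal/g: 1159.5 ÷ 4 = 289.875 g.

290 g/day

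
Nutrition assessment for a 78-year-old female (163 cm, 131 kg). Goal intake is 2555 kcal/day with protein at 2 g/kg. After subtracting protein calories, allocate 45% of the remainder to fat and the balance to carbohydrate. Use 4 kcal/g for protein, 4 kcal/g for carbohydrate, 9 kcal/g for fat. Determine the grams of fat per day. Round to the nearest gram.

75 g/day

Protein = 2 × 131 = 262 g → 262 × 4 = 1048 kcal.
Non-protein calories = 2555 − 1048 = 1507 kcal.
Fat: 45% × 1507 = 678.15 kcal; carbohydrate: 828.85 kcal.
Fat: 678.15 kcal ÷ 9 kcal/g = 75.35 g.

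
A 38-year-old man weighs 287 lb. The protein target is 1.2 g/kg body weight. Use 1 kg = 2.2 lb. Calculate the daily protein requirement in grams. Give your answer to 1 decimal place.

Weight in kg = 287 ÷ 2.2 = 130.4545 kg.
Protein = 1.2 g/kg × 130.4545 kg = 156.5455 g/day.

156.5 g/day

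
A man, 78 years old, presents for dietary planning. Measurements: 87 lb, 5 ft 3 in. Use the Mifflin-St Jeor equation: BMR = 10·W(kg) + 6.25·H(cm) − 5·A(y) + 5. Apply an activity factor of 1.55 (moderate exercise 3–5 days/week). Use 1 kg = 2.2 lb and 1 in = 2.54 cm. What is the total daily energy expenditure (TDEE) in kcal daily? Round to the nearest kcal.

Convert to metric: weight = 87 ÷ 2.2 = 39.5455 kg; height = (5×12 + 3) × 2.54 = 63 × 2.54 = 160.02 cm.
Mifflin-St Jeor (male): BMR = 10(39.5455) + 6.25(160.02) − 5(78) + 5 = 395.4545 + 1000.125 − 390 + 5 = 1010.5795 kcal/day.
TEE = BMR × activity factor = 1010.5795 × 1.55 = 1566.3983 kcal/day.

1566 kcal daily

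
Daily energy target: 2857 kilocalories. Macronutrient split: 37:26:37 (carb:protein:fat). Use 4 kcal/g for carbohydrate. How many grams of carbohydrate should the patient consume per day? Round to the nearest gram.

264 g/day

Carbohydrate energy = 37% × 2857 = 1057.09 kcal.
At 4 kcal/g: 1057.09 ÷ 4 = 264.2725 g.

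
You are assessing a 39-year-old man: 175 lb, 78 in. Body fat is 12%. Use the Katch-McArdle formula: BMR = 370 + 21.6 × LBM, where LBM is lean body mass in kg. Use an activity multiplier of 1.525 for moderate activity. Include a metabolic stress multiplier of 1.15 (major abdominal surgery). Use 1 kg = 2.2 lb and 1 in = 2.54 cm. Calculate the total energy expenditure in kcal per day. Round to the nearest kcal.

3301 kcal per day

Convert to metric: weight = 175 ÷ 2.2 = 79.5455 kg; height = 78 × 2.54 = 198.12 cm.
LBM = 79.5455 × (1 − 0.12) = 70 kg. Katch-McArdle: BMR = 370 + 21.6 × 70 = 1882 kcal/day.
TEE = BMR × activity factor = 1882 × 1.525 = 2870.05 kcal/day.
Apply stress factor: 2870.05 × 1.15 = 3300.5575 kcal/day.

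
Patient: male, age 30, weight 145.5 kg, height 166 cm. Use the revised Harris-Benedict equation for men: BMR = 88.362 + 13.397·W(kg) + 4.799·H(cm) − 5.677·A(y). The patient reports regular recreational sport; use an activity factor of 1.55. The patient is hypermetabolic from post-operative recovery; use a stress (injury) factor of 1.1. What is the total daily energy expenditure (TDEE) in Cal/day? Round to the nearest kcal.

4542 Cal/day

Harris-Benedict: BMR = 88.362 + 13.397(145.5) + 4.799(166) − 5.677(30) = 2663.9495 kcal/day.
TEE = BMR × activity factor = 2663.9495 × 1.55 = 4129.1217 kcal/day.
Apply stress factor: 4129.1217 × 1.1 = 4542.0339 kcal/day.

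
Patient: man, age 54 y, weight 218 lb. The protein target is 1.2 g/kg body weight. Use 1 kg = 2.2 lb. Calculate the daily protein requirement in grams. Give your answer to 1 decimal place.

118.9 g/day

Weight in kg = 218 ÷ 2.2 = 99.0909 kg.
Protein = 1.2 g/kg × 99.0909 kg = 118.9091 g/day.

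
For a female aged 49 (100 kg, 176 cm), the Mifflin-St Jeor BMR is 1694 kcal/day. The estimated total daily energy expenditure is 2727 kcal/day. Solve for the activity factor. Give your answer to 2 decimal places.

Activity factor = TEE ÷ BMR = 2727 ÷ 1694 = 1.61.

1.61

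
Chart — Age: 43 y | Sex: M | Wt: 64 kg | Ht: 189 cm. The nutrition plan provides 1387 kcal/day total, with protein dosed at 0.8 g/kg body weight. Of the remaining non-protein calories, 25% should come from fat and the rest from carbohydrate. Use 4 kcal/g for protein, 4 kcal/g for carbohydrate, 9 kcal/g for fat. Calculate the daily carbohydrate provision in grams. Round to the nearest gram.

222 g/day

Protein = 0.8 × 64 = 51.2 g → 51.2 × 4 = 204.8 kcal.
Non-protein calories = 1387 − 204.8 = 1182.2 kcal.
Fat: 25% × 1182.2 = 295.55 kcal; carbohydrate: 886.65 kcal.
Carbohydrate: 886.65 kcal ÷ 4 kcal/g = 221.6625 g.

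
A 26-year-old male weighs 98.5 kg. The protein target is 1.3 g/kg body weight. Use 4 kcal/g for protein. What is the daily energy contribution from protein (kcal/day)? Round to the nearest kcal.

512 kcal/day

Protein = 1.3 g/kg × 98.5 kg = 128.05 g/day.
Protein energy = 128.05 g × 4 kcal/g = 512.2 kcal/day.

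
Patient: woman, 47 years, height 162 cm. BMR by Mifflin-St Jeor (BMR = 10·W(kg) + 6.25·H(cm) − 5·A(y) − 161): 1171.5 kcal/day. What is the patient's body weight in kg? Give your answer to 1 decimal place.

1171.5 = 10·W + 6.25(162) − 5(47) − 161
10·W = 1171.5 − 616.5 = 555, so W = 55.5 kg.

55.5 kg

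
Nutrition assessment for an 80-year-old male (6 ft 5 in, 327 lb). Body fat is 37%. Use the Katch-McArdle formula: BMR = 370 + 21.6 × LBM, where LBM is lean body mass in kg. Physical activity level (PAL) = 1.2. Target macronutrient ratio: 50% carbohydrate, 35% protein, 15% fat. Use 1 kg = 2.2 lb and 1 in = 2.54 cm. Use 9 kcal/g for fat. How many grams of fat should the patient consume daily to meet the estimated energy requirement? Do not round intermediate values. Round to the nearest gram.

Convert to metric: weight = 327 ÷ 2.2 = 148.6364 kg; height = (6×12 + 5) × 2.54 = 77 × 2.54 = 195.58 cm.
LBM = 148.6364 × (1 − 0.37) = 93.6409 kg. Katch-McArdle: BMR = 370 + 21.6 × 93.6409 = 2392.6436 kcal/day.
TEE = 2392.6436 × 1.2 = 2871.1724 kcal/day.
Fat energy = 15% × 2871.1724 = 430.6759 kcal.
Fat = 430.6759 ÷ 9 kcal/g = 47.8529 g.

48 g/day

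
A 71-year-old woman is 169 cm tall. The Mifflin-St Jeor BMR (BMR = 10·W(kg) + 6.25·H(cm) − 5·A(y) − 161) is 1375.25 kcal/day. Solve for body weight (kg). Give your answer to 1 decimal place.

83.5 kg

1375.25 = 10·W + 6.25(169) − 5(71) − 161
10·W = 1375.25 − 540.25 = 835, so W = 83.5 kg.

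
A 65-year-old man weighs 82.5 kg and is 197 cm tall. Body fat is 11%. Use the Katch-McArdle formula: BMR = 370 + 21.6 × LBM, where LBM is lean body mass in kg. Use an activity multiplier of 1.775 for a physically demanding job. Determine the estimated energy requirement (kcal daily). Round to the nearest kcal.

3472 kcal daily

LBM = 82.5 × (1 − 0.11) = 73.425 kg. Katch-McArdle: BMR = 370 + 21.6 × 73.425 = 1955.98 kcal/day.
TEE = BMR × activity factor = 1955.98 × 1.775 = 3471.8645 kcal/day.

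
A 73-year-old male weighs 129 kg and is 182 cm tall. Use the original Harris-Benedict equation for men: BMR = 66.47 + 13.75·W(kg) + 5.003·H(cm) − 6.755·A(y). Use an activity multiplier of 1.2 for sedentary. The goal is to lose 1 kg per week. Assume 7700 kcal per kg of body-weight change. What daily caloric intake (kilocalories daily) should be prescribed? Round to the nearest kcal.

Harris-Benedict: BMR = 66.47 + 13.75(129) + 5.003(182) − 6.755(73) = 2257.651 kcal/day.
TEE = 2257.651 × 1.2 = 2709.1812 kcal/day.
Required daily deficit = 1 × 7700 ÷ 7 = 1100 kcal/day.
Target intake = 2709.1812 − 1100 = 1609.1812 kcal/day.

1609 kilocalories daily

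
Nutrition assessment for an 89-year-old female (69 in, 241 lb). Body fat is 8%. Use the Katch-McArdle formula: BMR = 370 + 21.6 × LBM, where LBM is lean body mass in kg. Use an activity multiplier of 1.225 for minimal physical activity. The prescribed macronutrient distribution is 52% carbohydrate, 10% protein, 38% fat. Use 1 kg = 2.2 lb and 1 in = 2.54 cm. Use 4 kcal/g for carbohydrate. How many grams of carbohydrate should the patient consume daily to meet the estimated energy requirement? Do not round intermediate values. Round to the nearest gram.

Convert to metric: weight = 241 ÷ 2.2 = 109.5455 kg; height = 69 × 2.54 = 175.26 cm.
LBM = 109.5455 × (1 − 0.08) = 100.7818 kg. Katch-McArdle: BMR = 370 + 21.6 × 100.7818 = 2546.8873 kcal/day.
TEE = 2546.8873 × 1.225 = 3119.9369 kcal/day.
Carbohydrate energy = 52% × 3119.9369 = 1622.3672 kcal.
Carbohydrate = 1622.3672 ÷ 4 kcal/g = 405.5918 g.

406 g/day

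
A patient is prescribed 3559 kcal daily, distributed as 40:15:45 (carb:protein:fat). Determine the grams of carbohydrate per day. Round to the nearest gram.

356 g/day

Carbohydrate energy = 40% × 3559 = 1423.6 kcal.
At 4 kcal/g: 1423.6 ÷ 4 = 355.9 g.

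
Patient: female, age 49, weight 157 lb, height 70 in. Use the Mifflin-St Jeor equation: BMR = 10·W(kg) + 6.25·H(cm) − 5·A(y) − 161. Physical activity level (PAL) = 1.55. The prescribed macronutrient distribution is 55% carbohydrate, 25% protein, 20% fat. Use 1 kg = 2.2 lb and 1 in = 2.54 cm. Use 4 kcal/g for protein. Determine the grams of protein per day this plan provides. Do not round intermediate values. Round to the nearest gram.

Convert to metric: weight = 157 ÷ 2.2 = 71.3636 kg; height = 70 × 2.54 = 177.8 cm.
Mifflin-St Jeor (female): BMR = 10(71.3636) + 6.25(177.8) − 5(49) − 161 = 713.6364 + 1111.25 − 245 − 161 = 1418.8864 kcal/day.
TEE = 1418.8864 × 1.55 = 2199.2739 kcal/day.
Protein energy = 25% × 2199.2739 = 549.8185 kcal.
Protein = 549.8185 ÷ 4 kcal/g = 137.4546 g.

137 g/day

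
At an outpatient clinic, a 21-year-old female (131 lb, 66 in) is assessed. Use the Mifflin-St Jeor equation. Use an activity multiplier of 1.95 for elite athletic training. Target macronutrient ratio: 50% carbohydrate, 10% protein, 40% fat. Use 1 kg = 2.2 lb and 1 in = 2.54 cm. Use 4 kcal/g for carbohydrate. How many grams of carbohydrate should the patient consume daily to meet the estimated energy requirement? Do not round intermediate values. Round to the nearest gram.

Convert to metric: weight = 131 ÷ 2.2 = 59.5455 kg; height = 66 × 2.54 = 167.64 cm.
Mifflin-St Jeor (female): BMR = 10(59.5455) + 6.25(167.64) − 5(21) − 161 = 595.4545 + 1047.75 − 105 − 161 = 1377.2045 kcal/day.
TEE = 1377.2045 × 1.95 = 2685.5489 kcal/day.
Carbohydrate energy = 50% × 2685.5489 = 1342.7744 kcal.
Carbohydrate = 1342.7744 ÷ 4 kcal/g = 335.6936 g.

336 g/day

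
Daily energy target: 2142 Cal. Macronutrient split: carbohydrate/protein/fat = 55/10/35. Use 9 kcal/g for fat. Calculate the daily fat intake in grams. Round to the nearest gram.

Fat energy = 35% × 2142 = 749.7 kcal.
At 9 kcal/g: 749.7 ÷ 9 = 83.3 g.

83 g/day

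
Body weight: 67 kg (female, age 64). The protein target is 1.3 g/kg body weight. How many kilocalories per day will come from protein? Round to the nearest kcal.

Protein = 1.3 g/kg × 67 kg = 87.1 g/day.
Protein energy = 87.1 g × 4 kcal/g = 348.4 kcal/day.

348 kcal/day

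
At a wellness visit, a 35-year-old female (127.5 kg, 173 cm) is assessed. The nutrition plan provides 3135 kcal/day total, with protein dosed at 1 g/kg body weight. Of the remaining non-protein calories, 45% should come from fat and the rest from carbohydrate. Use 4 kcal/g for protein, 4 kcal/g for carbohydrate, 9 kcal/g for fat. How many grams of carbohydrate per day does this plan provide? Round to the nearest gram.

Protein = 1 × 127.5 = 127.5 g → 127.5 × 4 = 510 kcal.
Non-protein calories = 3135 − 510 = 2625 kcal.
Fat: 45% × 2625 = 1181.25 kcal; carbohydrate: 1443.75 kcal.
Carbohydrate: 1443.75 kcal ÷ 4 kcal/g = 360.9375 g.

361 g/day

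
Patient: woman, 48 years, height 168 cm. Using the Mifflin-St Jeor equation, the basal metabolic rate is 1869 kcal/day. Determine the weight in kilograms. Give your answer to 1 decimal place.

1869 = 10·W + 6.25(168) − 5(48) − 161
10·W = 1869 − 649 = 1220, so W = 122 kg.

122.0 kg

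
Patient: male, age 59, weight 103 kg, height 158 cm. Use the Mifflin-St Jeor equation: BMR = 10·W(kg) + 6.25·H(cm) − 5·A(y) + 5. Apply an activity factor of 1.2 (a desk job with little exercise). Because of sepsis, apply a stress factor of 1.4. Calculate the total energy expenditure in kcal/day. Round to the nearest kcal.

Mifflin-St Jeor (male): BMR = 10(103) + 6.25(158) − 5(59) + 5 = 1030 + 987.5 − 295 + 5 = 1727.5 kcal/day.
TEE = BMR × activity factor = 1727.5 × 1.2 = 2073 kcal/day.
Apply stress factor: 2073 × 1.4 = 2902.2 kcal/day.

2902 kcal/day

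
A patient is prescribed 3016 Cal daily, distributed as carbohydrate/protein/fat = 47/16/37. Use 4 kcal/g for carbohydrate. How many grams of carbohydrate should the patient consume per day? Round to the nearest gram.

Carbohydrate energy = 47% × 3016 = 1417.52 kcal.
At 4 kcal/g: 1417.52 ÷ 4 = 354.38 g.

354 g/day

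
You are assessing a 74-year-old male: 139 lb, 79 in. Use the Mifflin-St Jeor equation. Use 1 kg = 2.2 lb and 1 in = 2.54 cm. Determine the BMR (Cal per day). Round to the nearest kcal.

Convert to metric: weight = 139 ÷ 2.2 = 63.1818 kg; height = 79 × 2.54 = 200.66 cm.
Mifflin-St Jeor (male): BMR = 10(63.1818) + 6.25(200.66) − 5(74) + 5 = 631.8182 + 1254.125 − 370 + 5 = 1520.9432 kcal/day.

1521 Cal per day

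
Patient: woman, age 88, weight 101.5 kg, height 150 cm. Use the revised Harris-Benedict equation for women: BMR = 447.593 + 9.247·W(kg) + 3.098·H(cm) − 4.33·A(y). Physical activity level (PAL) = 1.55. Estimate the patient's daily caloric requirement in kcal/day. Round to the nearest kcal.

2278 kcal/day

Harris-Benedict: BMR = 447.593 + 9.247(101.5) + 3.098(150) − 4.33(88) = 1469.8235 kcal/day.
TEE = BMR × activity factor = 1469.8235 × 1.55 = 2278.2264 kcal/day.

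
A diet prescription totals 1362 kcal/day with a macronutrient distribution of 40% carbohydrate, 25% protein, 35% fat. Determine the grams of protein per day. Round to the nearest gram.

85 g/day

Protein energy = 25% × 1362 = 340.5 kcal.
At 4 kcal/g: 340.5 ÷ 4 = 85.125 g.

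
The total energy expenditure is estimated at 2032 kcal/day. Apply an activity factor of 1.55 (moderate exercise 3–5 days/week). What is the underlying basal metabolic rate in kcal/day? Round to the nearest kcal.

BMR = TEE ÷ activity factor = 2032 ÷ 1.55 = 1310.9677 kcal/day.

1311 kcal/day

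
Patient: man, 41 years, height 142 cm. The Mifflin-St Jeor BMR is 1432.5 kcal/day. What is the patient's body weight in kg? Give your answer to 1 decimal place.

74.5 kg

1432.5 = 10·W + 6.25(142) − 5(41) + 5
10·W = 1432.5 − 687.5 = 745, so W = 74.5 kg.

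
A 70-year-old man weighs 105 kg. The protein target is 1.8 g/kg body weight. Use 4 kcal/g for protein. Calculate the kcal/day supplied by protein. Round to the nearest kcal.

756 kcal/day

Protein = 1.8 g/kg × 105 kg = 189 g/day.
Protein energy = 189 g × 4 kcal/g = 756 kcal/day.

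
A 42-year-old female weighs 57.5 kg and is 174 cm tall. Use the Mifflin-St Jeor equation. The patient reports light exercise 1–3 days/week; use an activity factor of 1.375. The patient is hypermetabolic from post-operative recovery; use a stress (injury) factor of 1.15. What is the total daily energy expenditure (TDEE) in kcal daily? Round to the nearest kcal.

Mifflin-St Jeor (female): BMR = 10(57.5) + 6.25(174) − 5(42) − 161 = 575 + 1087.5 − 210 − 161 = 1291.5 kcal/day.
TEE = BMR × activity factor = 1291.5 × 1.375 = 1775.8125 kcal/day.
Apply stress factor: 1775.8125 × 1.15 = 2042.1844 kcal/day.

2042 kcal daily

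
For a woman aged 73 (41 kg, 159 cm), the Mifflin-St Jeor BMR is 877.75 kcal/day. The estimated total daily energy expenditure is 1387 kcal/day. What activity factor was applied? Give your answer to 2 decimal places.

1.58

Activity factor = TEE ÷ BMR = 1387 ÷ 877.75 = 1.58.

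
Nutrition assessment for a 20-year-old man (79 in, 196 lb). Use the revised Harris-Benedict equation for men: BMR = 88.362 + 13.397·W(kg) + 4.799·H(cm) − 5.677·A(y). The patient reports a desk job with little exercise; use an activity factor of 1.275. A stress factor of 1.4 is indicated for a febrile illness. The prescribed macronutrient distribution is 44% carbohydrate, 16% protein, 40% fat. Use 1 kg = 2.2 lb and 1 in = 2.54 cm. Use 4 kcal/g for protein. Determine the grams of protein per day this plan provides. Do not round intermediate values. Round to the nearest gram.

Convert to metric: weight = 196 ÷ 2.2 = 89.0909 kg; height = 79 × 2.54 = 200.66 cm.
Harris-Benedict: BMR = 88.362 + 13.397(89.0909) + 4.799(200.66) − 5.677(20) = 2131.3402 kcal/day.
TEE = 2131.3402 × 1.275 = 2717.4588 kcal/day.
With stress factor 1.4: 2717.4588 × 1.4 = 3804.4423 kcal/day.
Protein energy = 16% × 3804.4423 = 608.7108 kcal.
Protein = 608.7108 ÷ 4 kcal/g = 152.1777 g.

152 g/day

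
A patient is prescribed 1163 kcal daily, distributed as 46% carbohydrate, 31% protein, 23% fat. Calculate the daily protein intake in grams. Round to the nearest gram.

90 g/day

Protein energy = 31% × 1163 = 360.53 kcal.
At 4 kcal/g: 360.53 ÷ 4 = 90.1325 g.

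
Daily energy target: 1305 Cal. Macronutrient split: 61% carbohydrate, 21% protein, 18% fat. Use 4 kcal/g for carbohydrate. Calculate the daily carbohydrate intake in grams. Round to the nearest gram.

199 g/day

Carbohydrate energy = 61% × 1305 = 796.05 kcal.
At 4 kcal/g: 796.05 ÷ 4 = 199.0125 g.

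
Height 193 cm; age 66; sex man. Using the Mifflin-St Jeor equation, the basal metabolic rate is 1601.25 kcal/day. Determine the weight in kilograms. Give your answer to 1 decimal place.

1601.25 = 10·W + 6.25(193) − 5(66) + 5
10·W = 1601.25 − 881.25 = 720, so W = 72 kg.

72.0 kg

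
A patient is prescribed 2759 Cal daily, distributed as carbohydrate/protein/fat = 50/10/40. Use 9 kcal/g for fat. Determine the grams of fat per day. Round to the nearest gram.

123 g/day

Fat energy = 40% × 2759 = 1103.6 kcal.
At 9 kcal/g: 1103.6 ÷ 9 = 122.6222 g.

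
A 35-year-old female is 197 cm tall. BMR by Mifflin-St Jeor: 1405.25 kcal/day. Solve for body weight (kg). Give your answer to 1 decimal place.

51.0 kg

1405.25 = 10·W + 6.25(197) − 5(35) − 161
10·W = 1405.25 − 895.25 = 510, so W = 51 kg.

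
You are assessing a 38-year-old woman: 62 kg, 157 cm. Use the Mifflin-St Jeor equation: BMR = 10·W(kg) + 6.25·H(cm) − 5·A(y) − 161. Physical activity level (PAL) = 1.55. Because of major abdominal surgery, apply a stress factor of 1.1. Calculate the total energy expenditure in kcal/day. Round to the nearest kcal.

2132 kcal/day

Mifflin-St Jeor (female): BMR = 10(62) + 6.25(157) − 5(38) − 161 = 620 + 981.25 − 190 − 161 = 1250.25 kcal/day.
TEE = BMR × activity factor = 1250.25 × 1.55 = 1937.8875 kcal/day.
Apply stress factor: 1937.8875 × 1.1 = 2131.6763 kcal/day.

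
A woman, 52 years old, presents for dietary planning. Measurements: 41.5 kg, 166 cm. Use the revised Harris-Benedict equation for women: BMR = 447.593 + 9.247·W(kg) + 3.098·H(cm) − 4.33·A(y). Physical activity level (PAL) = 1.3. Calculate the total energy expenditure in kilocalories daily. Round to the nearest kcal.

Harris-Benedict: BMR = 447.593 + 9.247(41.5) + 3.098(166) − 4.33(52) = 1120.4515 kcal/day.
TEE = BMR × activity factor = 1120.4515 × 1.3 = 1456.587 kcal/day.

1457 kilocalories daily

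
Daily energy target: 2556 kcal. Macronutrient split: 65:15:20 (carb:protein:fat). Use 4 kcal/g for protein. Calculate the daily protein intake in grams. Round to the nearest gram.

96 g/day

Protein energy = 15% × 2556 = 383.4 kcal.
At 4 kcal/g: 383.4 ÷ 4 = 95.85 g.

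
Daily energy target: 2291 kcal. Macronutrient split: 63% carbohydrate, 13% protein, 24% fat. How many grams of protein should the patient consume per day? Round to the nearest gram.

74 g/day

Protein energy = 13% × 2291 = 297.83 kcal.
At 4 kcal/g: 297.83 ÷ 4 = 74.4575 g.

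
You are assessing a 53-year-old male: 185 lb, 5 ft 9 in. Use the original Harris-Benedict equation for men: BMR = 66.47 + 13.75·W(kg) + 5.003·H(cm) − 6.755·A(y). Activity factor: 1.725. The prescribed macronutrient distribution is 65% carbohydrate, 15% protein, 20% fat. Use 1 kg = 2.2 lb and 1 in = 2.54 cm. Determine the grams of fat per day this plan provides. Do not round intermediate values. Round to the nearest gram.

Convert to metric: weight = 185 ÷ 2.2 = 84.0909 kg; height = (5×12 + 9) × 2.54 = 69 × 2.54 = 175.26 cm.
Harris-Benedict: BMR = 66.47 + 13.75(84.0909) + 5.003(175.26) − 6.755(53) = 1741.5308 kcal/day.
TEE = 1741.5308 × 1.725 = 3004.1406 kcal/day.
Fat energy = 20% × 3004.1406 = 600.8281 kcal.
Fat = 600.8281 ÷ 9 kcal/g = 66.7587 g.

67 g/day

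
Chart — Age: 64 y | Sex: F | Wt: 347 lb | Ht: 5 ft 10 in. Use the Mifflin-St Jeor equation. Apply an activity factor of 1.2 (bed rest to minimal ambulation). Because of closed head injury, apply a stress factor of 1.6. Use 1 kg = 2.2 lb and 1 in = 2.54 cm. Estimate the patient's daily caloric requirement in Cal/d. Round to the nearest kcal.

Convert to metric: weight = 347 ÷ 2.2 = 157.7273 kg; height = (5×12 + 10) × 2.54 = 70 × 2.54 = 177.8 cm.
Mifflin-St Jeor (female): BMR = 10(157.7273) + 6.25(177.8) − 5(64) − 161 = 1577.2727 + 1111.25 − 320 − 161 = 2207.5227 kcal/day.
TEE = BMR × activity factor = 2207.5227 × 1.2 = 2649.0273 kcal/day.
Apply stress factor: 2649.0273 × 1.6 = 4238.4436 kcal/day.

4238 Cal/d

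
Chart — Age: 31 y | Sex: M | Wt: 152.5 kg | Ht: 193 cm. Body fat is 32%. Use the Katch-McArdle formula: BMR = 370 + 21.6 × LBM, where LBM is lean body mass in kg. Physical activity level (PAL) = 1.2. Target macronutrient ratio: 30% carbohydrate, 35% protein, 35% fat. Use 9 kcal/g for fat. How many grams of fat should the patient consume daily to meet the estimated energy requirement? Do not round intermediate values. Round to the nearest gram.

LBM = 152.5 × (1 − 0.32) = 103.7 kg. Katch-McArdle: BMR = 370 + 21.6 × 103.7 = 2609.92 kcal/day.
TEE = 2609.92 × 1.2 = 3131.904 kcal/day.
Fat energy = 35% × 3131.904 = 1096.1664 kcal.
Fat = 1096.1664 ÷ 9 kcal/g = 121.7963 g.

122 g/day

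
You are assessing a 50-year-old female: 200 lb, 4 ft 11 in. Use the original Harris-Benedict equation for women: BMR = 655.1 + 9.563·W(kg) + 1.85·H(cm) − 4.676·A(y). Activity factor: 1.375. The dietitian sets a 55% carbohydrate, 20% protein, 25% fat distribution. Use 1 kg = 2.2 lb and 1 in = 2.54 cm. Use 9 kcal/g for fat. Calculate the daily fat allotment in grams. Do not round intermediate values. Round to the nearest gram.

60 g/day

Convert to metric: weight = 200 ÷ 2.2 = 90.9091 kg; height = (4×12 + 11) × 2.54 = 59 × 2.54 = 149.86 cm.
Harris-Benedict: BMR = 655.1 + 9.563(90.9091) + 1.85(149.86) − 4.676(50) = 1567.9046 kcal/day.
TEE = 1567.9046 × 1.375 = 2155.8689 kcal/day.
Fat energy = 25% × 2155.8689 = 538.9672 kcal.
Fat = 538.9672 ÷ 9 kcal/g = 59.8852 g.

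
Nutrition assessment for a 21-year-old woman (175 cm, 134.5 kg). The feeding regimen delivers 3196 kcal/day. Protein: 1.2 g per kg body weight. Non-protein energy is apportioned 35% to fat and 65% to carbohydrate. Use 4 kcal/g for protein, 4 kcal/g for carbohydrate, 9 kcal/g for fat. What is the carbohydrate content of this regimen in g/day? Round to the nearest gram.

Protein = 1.2 × 134.5 = 161.4 g → 161.4 × 4 = 645.6 kcal.
Non-protein calories = 3196 − 645.6 = 2550.4 kcal.
Fat: 35% × 2550.4 = 892.64 kcal; carbohydrate: 1657.76 kcal.
Carbohydrate: 1657.76 kcal ÷ 4 kcal/g = 414.44 g.

414 g/day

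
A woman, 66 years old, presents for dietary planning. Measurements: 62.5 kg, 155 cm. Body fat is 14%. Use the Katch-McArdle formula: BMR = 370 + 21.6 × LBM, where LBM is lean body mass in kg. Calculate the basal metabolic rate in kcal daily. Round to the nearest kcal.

1531 kcal daily

LBM = 62.5 × (1 − 0.14) = 53.75 kg. Katch-McArdle: BMR = 370 + 21.6 × 53.75 = 1531 kcal/day.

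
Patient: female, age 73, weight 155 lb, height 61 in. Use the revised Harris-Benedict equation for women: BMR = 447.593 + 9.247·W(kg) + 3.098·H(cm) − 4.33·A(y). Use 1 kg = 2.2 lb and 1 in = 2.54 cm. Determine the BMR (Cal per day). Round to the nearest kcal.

1263 Cal per day

Convert to metric: weight = 155 ÷ 2.2 = 70.4545 kg; height = 61 × 2.54 = 154.94 cm.
Harris-Benedict: BMR = 447.593 + 9.247(70.4545) + 3.098(154.94) − 4.33(73) = 1263.0003 kcal/day.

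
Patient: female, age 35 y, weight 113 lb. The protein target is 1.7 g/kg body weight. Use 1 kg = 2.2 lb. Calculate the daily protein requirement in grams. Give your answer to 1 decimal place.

Weight in kg = 113 ÷ 2.2 = 51.3636 kg.
Protein = 1.7 g/kg × 51.3636 kg = 87.3182 g/day.

87.3 g/day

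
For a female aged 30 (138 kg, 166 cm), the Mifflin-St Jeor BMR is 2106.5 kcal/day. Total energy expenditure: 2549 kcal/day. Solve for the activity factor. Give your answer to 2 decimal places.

1.21

Activity factor = TEE ÷ BMR = 2549 ÷ 2106.5 = 1.21.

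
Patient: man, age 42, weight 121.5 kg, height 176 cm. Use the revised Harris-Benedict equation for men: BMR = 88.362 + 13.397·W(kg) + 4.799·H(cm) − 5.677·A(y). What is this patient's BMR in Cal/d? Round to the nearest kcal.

Harris-Benedict: BMR = 88.362 + 13.397(121.5) + 4.799(176) − 5.677(42) = 2322.2875 kcal/day.

2322 Cal/d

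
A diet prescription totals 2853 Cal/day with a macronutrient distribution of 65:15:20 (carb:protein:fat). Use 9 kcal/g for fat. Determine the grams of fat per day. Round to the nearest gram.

63 g/day

Fat energy = 20% × 2853 = 570.6 kcal.
At 9 kcal/g: 570.6 ÷ 9 = 63.4 g.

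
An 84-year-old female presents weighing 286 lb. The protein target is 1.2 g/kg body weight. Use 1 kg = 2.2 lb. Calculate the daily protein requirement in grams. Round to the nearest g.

156 g/day

Weight in kg = 286 ÷ 2.2 = 130 kg.
Protein = 1.2 g/kg × 130 kg = 156 g/day.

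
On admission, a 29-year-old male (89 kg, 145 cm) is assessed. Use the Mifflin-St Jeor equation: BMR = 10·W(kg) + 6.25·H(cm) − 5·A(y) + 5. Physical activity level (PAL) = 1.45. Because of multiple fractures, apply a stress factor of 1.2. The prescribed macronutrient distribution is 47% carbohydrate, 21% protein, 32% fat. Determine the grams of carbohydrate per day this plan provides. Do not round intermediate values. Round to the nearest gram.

339 g/day

Mifflin-St Jeor (male): BMR = 10(89) + 6.25(145) − 5(29) + 5 = 890 + 906.25 − 145 + 5 = 1656.25 kcal/day.
TEE = 1656.25 × 1.45 = 2401.5625 kcal/day.
With stress factor 1.2: 2401.5625 × 1.2 = 2881.875 kcal/day.
Carbohydrate energy = 47% × 2881.875 = 1354.4813 kcal.
Carbohydrate = 1354.4813 ÷ 4 kcal/g = 338.6203 g.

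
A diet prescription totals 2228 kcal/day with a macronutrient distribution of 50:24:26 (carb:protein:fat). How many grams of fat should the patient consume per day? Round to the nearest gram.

64 g/day

Fat energy = 26% × 2228 = 579.28 kcal.
At 9 kcal/g: 579.28 ÷ 9 = 64.3644 g.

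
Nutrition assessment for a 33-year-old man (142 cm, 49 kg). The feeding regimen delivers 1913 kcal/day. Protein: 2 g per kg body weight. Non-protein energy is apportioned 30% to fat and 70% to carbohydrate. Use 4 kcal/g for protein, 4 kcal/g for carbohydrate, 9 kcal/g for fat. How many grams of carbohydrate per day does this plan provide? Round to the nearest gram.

Protein = 2 × 49 = 98 g → 98 × 4 = 392 kcal.
Non-protein calories = 1913 − 392 = 1521 kcal.
Fat: 30% × 1521 = 456.3 kcal; carbohydrate: 1064.7 kcal.
Carbohydrate: 1064.7 kcal ÷ 4 kcal/g = 266.175 g.

266 g/day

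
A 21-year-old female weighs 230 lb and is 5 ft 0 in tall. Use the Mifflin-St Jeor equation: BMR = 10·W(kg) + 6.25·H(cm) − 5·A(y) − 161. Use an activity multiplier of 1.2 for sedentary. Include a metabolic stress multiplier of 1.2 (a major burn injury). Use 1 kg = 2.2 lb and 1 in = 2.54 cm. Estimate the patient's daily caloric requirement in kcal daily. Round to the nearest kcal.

Convert to metric: weight = 230 ÷ 2.2 = 104.5455 kg; height = (5×12 + 0) × 2.54 = 60 × 2.54 = 152.4 cm.
Mifflin-St Jeor (female): BMR = 10(104.5455) + 6.25(152.4) − 5(21) − 161 = 1045.4545 + 952.5 − 105 − 161 = 1731.9545 kcal/day.
TEE = BMR × activity factor = 1731.9545 × 1.2 = 2078.3455 kcal/day.
Apply stress factor: 2078.3455 × 1.2 = 2494.0145 kcal/day.

2494 kcal daily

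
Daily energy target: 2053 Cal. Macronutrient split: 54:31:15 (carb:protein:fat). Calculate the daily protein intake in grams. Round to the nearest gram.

Protein energy = 31% × 2053 = 636.43 kcal.
At 4 kcal/g: 636.43 ÷ 4 = 159.1075 g.

159 g/day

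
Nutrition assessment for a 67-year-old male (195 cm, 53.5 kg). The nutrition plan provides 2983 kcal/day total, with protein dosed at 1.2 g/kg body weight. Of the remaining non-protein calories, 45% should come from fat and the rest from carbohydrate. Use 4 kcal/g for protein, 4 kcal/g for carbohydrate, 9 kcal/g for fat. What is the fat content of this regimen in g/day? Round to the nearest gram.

136 g/day

Protein = 1.2 × 53.5 = 64.2 g → 64.2 × 4 = 256.8 kcal.
Non-protein calories = 2983 − 256.8 = 2726.2 kcal.
Fat: 45% × 2726.2 = 1226.79 kcal; carbohydrate: 1499.41 kcal.
Fat: 1226.79 kcal ÷ 9 kcal/g = 136.31 g.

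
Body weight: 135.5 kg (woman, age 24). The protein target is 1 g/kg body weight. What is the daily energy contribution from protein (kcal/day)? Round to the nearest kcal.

Protein = 1 g/kg × 135.5 kg = 135.5 g/day.
Protein energy = 135.5 g × 4 kcal/g = 542 kcal/day.

542 kcal/day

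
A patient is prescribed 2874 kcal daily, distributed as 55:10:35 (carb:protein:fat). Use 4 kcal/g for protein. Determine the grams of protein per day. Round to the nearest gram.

Protein energy = 10% × 2874 = 287.4 kcal.
At 4 kcal/g: 287.4 ÷ 4 = 71.85 g.

72 g/day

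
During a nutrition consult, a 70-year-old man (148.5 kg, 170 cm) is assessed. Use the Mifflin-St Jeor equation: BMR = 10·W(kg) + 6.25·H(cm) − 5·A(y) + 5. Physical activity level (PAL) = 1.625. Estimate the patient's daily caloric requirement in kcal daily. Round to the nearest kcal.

Mifflin-St Jeor (male): BMR = 10(148.5) + 6.25(170) − 5(70) + 5 = 1485 + 1062.5 − 350 + 5 = 2202.5 kcal/day.
TEE = BMR × activity factor = 2202.5 × 1.625 = 3579.0625 kcal/day.

3579 kcal daily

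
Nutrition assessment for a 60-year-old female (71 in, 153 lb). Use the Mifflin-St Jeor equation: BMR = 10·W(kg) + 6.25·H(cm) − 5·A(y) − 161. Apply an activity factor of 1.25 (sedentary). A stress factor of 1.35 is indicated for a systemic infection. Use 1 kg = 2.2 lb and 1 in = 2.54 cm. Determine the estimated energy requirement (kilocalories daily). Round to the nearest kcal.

Convert to metric: weight = 153 ÷ 2.2 = 69.5455 kg; height = 71 × 2.54 = 180.34 cm.
Mifflin-St Jeor (female): BMR = 10(69.5455) + 6.25(180.34) − 5(60) − 161 = 695.4545 + 1127.125 − 300 − 161 = 1361.5795 kcal/day.
TEE = BMR × activity factor = 1361.5795 × 1.25 = 1701.9744 kcal/day.
Apply stress factor: 1701.9744 × 1.35 = 2297.6655 kcal/day.

2298 kilocalories daily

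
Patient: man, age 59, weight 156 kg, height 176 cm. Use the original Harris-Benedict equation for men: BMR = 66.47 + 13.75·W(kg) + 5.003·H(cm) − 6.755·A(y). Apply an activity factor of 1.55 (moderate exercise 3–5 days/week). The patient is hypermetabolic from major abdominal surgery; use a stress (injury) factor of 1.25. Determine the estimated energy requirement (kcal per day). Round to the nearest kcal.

Harris-Benedict: BMR = 66.47 + 13.75(156) + 5.003(176) − 6.755(59) = 2693.453 kcal/day.
TEE = BMR × activity factor = 2693.453 × 1.55 = 4174.8522 kcal/day.
Apply stress factor: 4174.8522 × 1.25 = 5218.5652 kcal/day.

5219 kcal per day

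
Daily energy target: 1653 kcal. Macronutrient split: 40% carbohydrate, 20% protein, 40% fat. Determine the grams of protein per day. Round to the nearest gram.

83 g/day

Protein energy = 20% × 1653 = 330.6 kcal.
At 4 kcal/g: 330.6 ÷ 4 = 82.65 g.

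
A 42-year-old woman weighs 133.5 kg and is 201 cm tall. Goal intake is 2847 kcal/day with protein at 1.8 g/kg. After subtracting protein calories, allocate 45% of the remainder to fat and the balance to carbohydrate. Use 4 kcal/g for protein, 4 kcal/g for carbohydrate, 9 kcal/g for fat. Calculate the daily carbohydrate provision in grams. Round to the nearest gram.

Protein = 1.8 × 133.5 = 240.3 g → 240.3 × 4 = 961.2 kcal.
Non-protein calories = 2847 − 961.2 = 1885.8 kcal.
Fat: 45% × 1885.8 = 848.61 kcal; carbohydrate: 1037.19 kcal.
Carbohydrate: 1037.19 kcal ÷ 4 kcal/g = 259.2975 g.

259 g/day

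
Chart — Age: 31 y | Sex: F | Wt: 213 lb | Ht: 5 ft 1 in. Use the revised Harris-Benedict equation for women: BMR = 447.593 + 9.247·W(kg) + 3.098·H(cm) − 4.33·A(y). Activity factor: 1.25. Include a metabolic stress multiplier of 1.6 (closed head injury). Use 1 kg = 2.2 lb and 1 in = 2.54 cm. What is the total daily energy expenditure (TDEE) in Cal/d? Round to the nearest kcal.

Convert to metric: weight = 213 ÷ 2.2 = 96.8182 kg; height = (5×12 + 1) × 2.54 = 61 × 2.54 = 154.94 cm.
Harris-Benedict: BMR = 447.593 + 9.247(96.8182) + 3.098(154.94) − 4.33(31) = 1688.6448 kcal/day.
TEE = BMR × activity factor = 1688.6448 × 1.25 = 2110.8061 kcal/day.
Apply stress factor: 2110.8061 × 1.6 = 3377.2897 kcal/day.

3377 Cal/d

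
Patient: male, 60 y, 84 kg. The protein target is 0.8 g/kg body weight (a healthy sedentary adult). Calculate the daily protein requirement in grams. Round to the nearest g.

67 g/day

Protein = 0.8 g/kg × 84 kg = 67.2 g/day.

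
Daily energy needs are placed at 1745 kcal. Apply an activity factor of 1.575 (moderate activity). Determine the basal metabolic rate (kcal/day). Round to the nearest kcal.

1108 kcal/day

BMR = TEE ÷ activity factor = 1745 ÷ 1.575 = 1107.9365 kcal/day.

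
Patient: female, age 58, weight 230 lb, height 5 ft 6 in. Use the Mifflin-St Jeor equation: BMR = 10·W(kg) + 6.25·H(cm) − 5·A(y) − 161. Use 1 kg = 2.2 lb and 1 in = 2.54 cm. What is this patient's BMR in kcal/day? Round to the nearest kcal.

1642 kcal/day

Convert to metric: weight = 230 ÷ 2.2 = 104.5455 kg; height = (5×12 + 6) × 2.54 = 66 × 2.54 = 167.64 cm.
Mifflin-St Jeor (female): BMR = 10(104.5455) + 6.25(167.64) − 5(58) − 161 = 1045.4545 + 1047.75 − 290 − 161 = 1642.2045 kcal/day.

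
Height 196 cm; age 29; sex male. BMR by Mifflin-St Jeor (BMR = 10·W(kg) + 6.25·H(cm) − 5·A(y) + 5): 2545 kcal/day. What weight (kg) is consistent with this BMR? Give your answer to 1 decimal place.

2545 = 10·W + 6.25(196) − 5(29) + 5
10·W = 2545 − 1085 = 1460, so W = 146 kg.

146.0 kg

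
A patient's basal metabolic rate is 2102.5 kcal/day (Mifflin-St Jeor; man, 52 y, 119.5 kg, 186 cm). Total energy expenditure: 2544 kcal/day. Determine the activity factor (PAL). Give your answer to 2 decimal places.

1.21

Activity factor = TEE ÷ BMR = 2544 ÷ 2102.5 = 1.21.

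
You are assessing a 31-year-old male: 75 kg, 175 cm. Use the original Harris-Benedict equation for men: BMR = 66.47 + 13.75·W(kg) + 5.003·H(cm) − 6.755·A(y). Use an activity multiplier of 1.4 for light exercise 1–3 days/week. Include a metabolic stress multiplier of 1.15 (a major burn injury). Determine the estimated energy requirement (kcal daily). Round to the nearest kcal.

Harris-Benedict: BMR = 66.47 + 13.75(75) + 5.003(175) − 6.755(31) = 1763.84 kcal/day.
TEE = BMR × activity factor = 1763.84 × 1.4 = 2469.376 kcal/day.
Apply stress factor: 2469.376 × 1.15 = 2839.7824 kcal/day.

2840 kcal daily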